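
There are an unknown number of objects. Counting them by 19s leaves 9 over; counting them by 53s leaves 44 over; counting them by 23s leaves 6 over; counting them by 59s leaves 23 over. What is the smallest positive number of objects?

699114

The moduli are pairwise coprime; M = 19·53·23·59 = 1366499.
M/19 = 71921; 71921 ≡ 6 (mod 19); 6·16 ≡ 1, so inverse 16.
M/53 = 25783; 25783 ≡ 25 (mod 53); 25·17 ≡ 1, so inverse 17.
M/23 = 59413; 59413 ≡ 4 (mod 23); 4·6 ≡ 1, so inverse 6.
M/59 = 23161; 23161 ≡ 33 (mod 59); 33·34 ≡ 1, so inverse 34.
N ≡ 9·71921·16 + 44·25783·17 + 6·59413·6 + 23·23161·34 = 49893078.
49893078 mod 1366499 = 699114.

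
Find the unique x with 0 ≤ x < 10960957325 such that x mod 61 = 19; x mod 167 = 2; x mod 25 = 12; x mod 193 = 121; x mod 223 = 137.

552566262

The moduli are pairwise coprime; N = 61·167·25·193·223 = 10960957325.
N/61 = 179687825; 179687825 ≡ 3 (mod 61); 3·41 ≡ 1, so inverse 41.
N/167 = 65634475; 65634475 ≡ 135 (mod 167); 135·120 ≡ 1, so inverse 120.
N/25 = 438438293; 438438293 ≡ 18 (mod 25); 18·7 ≡ 1, so inverse 7.
N/193 = 56792525; 56792525 ≡ 152 (mod 193); 152·80 ≡ 1, so inverse 80.
N/223 = 49152275; 49152275 ≡ 176 (mod 223); 176·204 ≡ 1, so inverse 204.
x ≡ 19·179687825·41 + 2·65634475·120 + 12·438438293·7 + 121·56792525·80 + 137·49152275·204 = 2116017329987.
2116017329987 mod 10960957325 = 552566262.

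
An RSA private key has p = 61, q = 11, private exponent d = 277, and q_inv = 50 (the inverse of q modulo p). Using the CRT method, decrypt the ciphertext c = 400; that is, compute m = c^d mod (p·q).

302

d_p = d mod (p−1) = 277 mod 60 = 37; d_q = d mod (q−1) = 7.
m₁ = c^(d_p) mod p: c ≡ 34 (mod 61), and 34^37 mod 61 = 58.
m₂ = c^(d_q) mod q: c ≡ 4 (mod 11), and 4^7 mod 11 = 5.
h = q_inv·(m₁ − m₂) mod p = 50·(58 − 5) mod 61 = 27.
m = m₂ + h·q = 5 + 27·11 = 302.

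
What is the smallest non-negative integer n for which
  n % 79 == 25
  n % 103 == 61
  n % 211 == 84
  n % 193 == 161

The moduli are pairwise coprime; M = 79·103·211·193 = 331363051.
M/79 = 4194469; 4194469 ≡ 43 (mod 79); 43·68 ≡ 1, so inverse 68.
M/103 = 3217117; 3217117 ≡ 15 (mod 103); 15·55 ≡ 1, so inverse 55.
M/211 = 1570441; 1570441 ≡ 179 (mod 211); 179·178 ≡ 1, so inverse 178.
M/193 = 1716907; 1716907 ≡ 172 (mod 193); 172·147 ≡ 1, so inverse 147.
n ≡ 25·4194469·68 + 61·3217117·55 + 84·1570441·178 + 161·1716907·147 = 82039296636.
82039296636 mod 331363051 = 192623039.

192623039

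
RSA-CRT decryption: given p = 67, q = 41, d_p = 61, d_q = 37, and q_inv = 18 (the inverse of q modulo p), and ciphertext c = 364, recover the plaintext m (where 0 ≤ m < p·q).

1168

m₁ = c^(d_p) mod p: c ≡ 29 (mod 67), and 29^61 mod 67 = 29.
m₂ = c^(d_q) mod q: c ≡ 36 (mod 41), and 36^37 mod 41 = 20.
h = q_inv·(m₁ − m₂) mod p = 18·(29 − 20) mod 67 = 28.
m = m₂ + h·q = 20 + 28·41 = 1168.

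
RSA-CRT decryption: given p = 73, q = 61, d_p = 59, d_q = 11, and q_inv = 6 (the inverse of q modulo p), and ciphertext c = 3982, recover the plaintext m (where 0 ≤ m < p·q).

3898

m₁ = c^(d_p) mod p: c ≡ 40 (mod 73), and 40^59 mod 73 = 29.
m₂ = c^(d_q) mod q: c ≡ 17 (mod 61), and 17^11 mod 61 = 55.
h = q_inv·(m₁ − m₂) mod p = 6·(29 − 55) mod 73 = 63.
m = m₂ + h·q = 55 + 63·61 = 3898.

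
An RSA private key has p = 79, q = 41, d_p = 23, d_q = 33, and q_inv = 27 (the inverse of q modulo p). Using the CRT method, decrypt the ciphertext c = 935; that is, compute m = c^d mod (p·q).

307

m₁ = c^(d_p) mod p: c ≡ 66 (mod 79), and 66^23 mod 79 = 70.
m₂ = c^(d_q) mod q: c ≡ 33 (mod 41), and 33^33 mod 41 = 20.
h = q_inv·(m₁ − m₂) mod p = 27·(70 − 20) mod 79 = 7.
m = m₂ + h·q = 20 + 7·41 = 307.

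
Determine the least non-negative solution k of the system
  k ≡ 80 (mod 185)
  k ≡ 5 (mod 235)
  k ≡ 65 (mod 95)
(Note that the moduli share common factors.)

Combine the congruences pairwise.
gcd(185, 235) = 5 and 5 | (5 − 80), so the pair is consistent; merging gives k ≡ 4705 (mod 8695), where 8695 = lcm(185, 235).
gcd(8695, 95) = 5 and 5 | (65 − 4705), so the pair is consistent; merging gives k ≡ 56875 (mod 165205), where 165205 = lcm(8695, 95).
The solution is unique modulo lcm(185, 235, 95) = 165205.

56875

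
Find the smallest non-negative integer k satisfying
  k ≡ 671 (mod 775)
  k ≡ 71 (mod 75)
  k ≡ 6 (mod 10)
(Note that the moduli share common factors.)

gcd(775, 75) = 25 and 25 | (71 − 671), so the pair is consistent; merging gives k ≡ 671 (mod 2325), where 2325 = lcm(775, 75).
gcd(2325, 10) = 5 and 5 | (6 − 671), so the pair is consistent; merging gives k ≡ 2996 (mod 4650), where 4650 = lcm(2325, 10).
The solution is unique modulo lcm(775, 75, 10) = 4650.

2996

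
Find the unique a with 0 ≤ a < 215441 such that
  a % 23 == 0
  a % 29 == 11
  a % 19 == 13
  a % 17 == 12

95450

Combine the congruences pairwise.
From a ≡ 0 (mod 23) write a = 0 + 23t. Substituting into a ≡ 11 (mod 29) gives 23t ≡ 11 (mod 29), and since 23⁻¹ ≡ 24 (mod 29), t ≡ 3. Hence a ≡ 0 + 23·3 = 69 (mod 667).
From a ≡ 69 (mod 667) write a = 69 + 667t. Substituting into a ≡ 13 (mod 19) gives 667t ≡ 1 (mod 19), and since 2⁻¹ ≡ 10 (mod 19), t ≡ 10. Hence a ≡ 69 + 667·10 = 6739 (mod 12673).
From a ≡ 6739 (mod 12673) write a = 6739 + 12673t. Substituting into a ≡ 12 (mod 17) gives 12673t ≡ 5 (mod 17), and since 8⁻¹ ≡ 15 (mod 17), t ≡ 7. Hence a ≡ 6739 + 12673·7 = 95450 (mod 215441).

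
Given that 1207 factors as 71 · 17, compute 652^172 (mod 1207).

Mod 71: 652 ≡ 13; by Fermat, exponent reduces to 172 mod 70 = 32; 13^32 ≡ 18 (mod 71).
Mod 17: 652 ≡ 6; by Fermat, exponent reduces to 172 mod 16 = 12; 6^12 ≡ 13 (mod 17).
Combine by CRT: x ≡ 18 (mod 71), x ≡ 13 (mod 17) ⇒ x ≡ 302 (mod 1207).

302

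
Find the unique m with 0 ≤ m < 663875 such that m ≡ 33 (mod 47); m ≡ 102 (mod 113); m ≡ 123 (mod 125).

603748

Combine the congruences pairwise.
From m ≡ 33 (mod 47) write m = 33 + 47t. Substituting into m ≡ 102 (mod 113) gives 47t ≡ 69 (mod 113), and since 47⁻¹ ≡ 101 (mod 113), t ≡ 76. Hence m ≡ 33 + 47·76 = 3605 (mod 5311).
From m ≡ 3605 (mod 5311) write m = 3605 + 5311t. Substituting into m ≡ 123 (mod 125) gives 5311t ≡ 18 (mod 125), and since 61⁻¹ ≡ 41 (mod 125), t ≡ 113. Hence m ≡ 3605 + 5311·113 = 603748 (mod 663875).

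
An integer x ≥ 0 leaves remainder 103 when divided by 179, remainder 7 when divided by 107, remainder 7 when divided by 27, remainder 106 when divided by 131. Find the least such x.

The moduli are pairwise coprime; N = 179·107·27·131 = 67744161.
N/179 = 378459; 378459 ≡ 53 (mod 179); 53·152 ≡ 1, so inverse 152.
N/107 = 633123; 633123 ≡ 4 (mod 107); 4·27 ≡ 1, so inverse 27.
N/27 = 2509043; 2509043 ≡ 14 (mod 27); 14·2 ≡ 1, so inverse 2.
N/131 = 517131; 517131 ≡ 74 (mod 131); 74·108 ≡ 1, so inverse 108.
x ≡ 103·378459·152 + 7·633123·27 + 7·2509043·2 + 106·517131·108 = 12000056641.
12000056641 mod 67744161 = 9340144.

9340144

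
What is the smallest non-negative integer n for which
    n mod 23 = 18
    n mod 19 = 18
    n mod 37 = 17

From n ≡ 18 (mod 23) write n = 18 + 23t. Substituting into n ≡ 18 (mod 19) gives 23t ≡ 0 (mod 19), and since 4⁻¹ ≡ 5 (mod 19), t ≡ 0. Hence n ≡ 18 + 23·0 = 18 (mod 437).
From n ≡ 18 (mod 437) write n = 18 + 437t. Substituting into n ≡ 17 (mod 37) gives 437t ≡ 36 (mod 37), and since 30⁻¹ ≡ 21 (mod 37), t ≡ 16. Hence n ≡ 18 + 437·16 = 7010 (mod 16169).

7010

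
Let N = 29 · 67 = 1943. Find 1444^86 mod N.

297

Mod 29: 1444 ≡ 23; by Fermat, exponent reduces to 86 mod 28 = 2; 23^2 ≡ 7 (mod 29).
Mod 67: 1444 ≡ 37; by Fermat, exponent reduces to 86 mod 66 = 20; 37^20 ≡ 29 (mod 67).
Combine by CRT: x ≡ 7 (mod 29), x ≡ 29 (mod 67) ⇒ x ≡ 297 (mod 1943).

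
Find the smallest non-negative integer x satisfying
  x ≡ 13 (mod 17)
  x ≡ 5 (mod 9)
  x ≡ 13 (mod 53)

The moduli are pairwise coprime; N = 17·9·53 = 8109.
N/17 = 477; 477 ≡ 1 (mod 17), inverse 1.
N/9 = 901; 901 ≡ 1 (mod 9), inverse 1.
N/53 = 153; 153 ≡ 47 (mod 53); 47·44 ≡ 1, so inverse 44.
x ≡ 13·477·1 + 5·901·1 + 13·153·44 = 98222.
98222 mod 8109 = 914.

914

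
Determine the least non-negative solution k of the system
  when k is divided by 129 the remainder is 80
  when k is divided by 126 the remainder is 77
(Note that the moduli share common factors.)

gcd(129, 126) = 3 and 3 | (77 − 80), so the pair is consistent; merging gives k ≡ 5369 (mod 5418), where 5418 = lcm(129, 126).
The solution is unique modulo lcm(129, 126) = 5418.

5369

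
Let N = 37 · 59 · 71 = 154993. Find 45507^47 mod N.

106939

Mod 37: 45507 ≡ 34; by Fermat, exponent reduces to 47 mod 36 = 11; 34^11 ≡ 9 (mod 37).
Mod 59: 45507 ≡ 18; 18^47 ≡ 31 (mod 59).
Mod 71: 45507 ≡ 67; 67^47 ≡ 13 (mod 71).
Combine by CRT: x ≡ 9 (mod 37), x ≡ 31 (mod 59), x ≡ 13 (mod 71) ⇒ x ≡ 106939 (mod 154993).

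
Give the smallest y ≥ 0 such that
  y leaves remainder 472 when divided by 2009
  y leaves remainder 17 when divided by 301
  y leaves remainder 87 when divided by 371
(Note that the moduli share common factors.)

gcd(2009, 301) = 7 and 7 | (17 − 472), so the pair is consistent; merging gives y ≡ 40652 (mod 86387), where 86387 = lcm(2009, 301).
gcd(86387, 371) = 7 and 7 | (87 − 40652), so the pair is consistent; merging gives y ≡ 3668906 (mod 4578511), where 4578511 = lcm(86387, 371).
The solution is unique modulo lcm(2009, 301, 371) = 4578511.

3668906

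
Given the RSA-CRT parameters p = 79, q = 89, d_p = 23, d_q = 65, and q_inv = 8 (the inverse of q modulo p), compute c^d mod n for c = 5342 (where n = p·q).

4851

m₁ = c^(d_p) mod p: c ≡ 49 (mod 79), and 49^23 mod 79 = 32.
m₂ = c^(d_q) mod q: c ≡ 2 (mod 89), and 2^65 mod 89 = 45.
h = q_inv·(m₁ − m₂) mod p = 8·(32 − 45) mod 79 = 54.
m = m₂ + h·q = 45 + 54·89 = 4851.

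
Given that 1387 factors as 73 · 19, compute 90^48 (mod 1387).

Mod 73: 90 ≡ 17; 17^48 ≡ 1 (mod 73).
Mod 19: 90 ≡ 14; by Fermat, exponent reduces to 48 mod 18 = 12; 14^12 ≡ 11 (mod 19).
Combine by CRT: x ≡ 1 (mod 73), x ≡ 11 (mod 19) ⇒ x ≡ 220 (mod 1387).

220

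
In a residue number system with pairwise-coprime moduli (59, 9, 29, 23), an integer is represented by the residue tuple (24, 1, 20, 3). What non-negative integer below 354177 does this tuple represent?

Combine the congruences pairwise.
From x ≡ 24 (mod 59) write x = 24 + 59t. Substituting into x ≡ 1 (mod 9) gives 59t ≡ 4 (mod 9), and since 5⁻¹ ≡ 2 (mod 9), t ≡ 8. Hence x ≡ 24 + 59·8 = 496 (mod 531).
From x ≡ 496 (mod 531) write x = 496 + 531t. Substituting into x ≡ 20 (mod 29) gives 531t ≡ 17 (mod 29), and since 9⁻¹ ≡ 13 (mod 29), t ≡ 18. Hence x ≡ 496 + 531·18 = 10054 (mod 15399).
From x ≡ 10054 (mod 15399) write x = 10054 + 15399t. Substituting into x ≡ 3 (mod 23) gives 15399t ≡ 0 (mod 23), and since 12⁻¹ ≡ 2 (mod 23), t ≡ 0. Hence x ≡ 10054 + 15399·0 = 10054 (mod 354177).

10054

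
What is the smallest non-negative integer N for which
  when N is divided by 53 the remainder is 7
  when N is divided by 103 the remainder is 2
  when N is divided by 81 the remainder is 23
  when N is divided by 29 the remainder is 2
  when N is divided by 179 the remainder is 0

From N ≡ 7 (mod 53) write N = 7 + 53t. Substituting into N ≡ 2 (mod 103) gives 53t ≡ 98 (mod 103), and since 53⁻¹ ≡ 35 (mod 103), t ≡ 31. Hence N ≡ 7 + 53·31 = 1650 (mod 5459).
From N ≡ 1650 (mod 5459) write N = 1650 + 5459t. Substituting into N ≡ 23 (mod 81) gives 5459t ≡ 74 (mod 81), and since 32⁻¹ ≡ 38 (mod 81), t ≡ 58. Hence N ≡ 1650 + 5459·58 = 318272 (mod 442179).
From N ≡ 318272 (mod 442179) write N = 318272 + 442179t. Substituting into N ≡ 2 (mod 29) gives 442179t ≡ 5 (mod 29), and since 16⁻¹ ≡ 20 (mod 29), t ≡ 13. Hence N ≡ 318272 + 442179·13 = 6066599 (mod 12823191).
From N ≡ 6066599 (mod 12823191) write N = 6066599 + 12823191t. Substituting into N ≡ 0 (mod 179) gives 12823191t ≡ 69 (mod 179), and since 168⁻¹ ≡ 65 (mod 179), t ≡ 10. Hence N ≡ 6066599 + 12823191·10 = 134298509 (mod 2295351189).

134298509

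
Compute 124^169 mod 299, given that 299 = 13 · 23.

98

Mod 13: 124 ≡ 7; by Fermat, exponent reduces to 169 mod 12 = 1; 7^1 ≡ 7 (mod 13).
Mod 23: 124 ≡ 9; by Fermat, exponent reduces to 169 mod 22 = 15; 9^15 ≡ 6 (mod 23).
Combine by CRT: x ≡ 7 (mod 13), x ≡ 6 (mod 23) ⇒ x ≡ 98 (mod 299).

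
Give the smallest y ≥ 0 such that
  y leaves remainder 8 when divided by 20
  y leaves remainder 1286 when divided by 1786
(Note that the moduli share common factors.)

13788

gcd(20, 1786) = 2 and 2 | (1286 − 8), so the pair is consistent; merging gives y ≡ 13788 (mod 17860), where 17860 = lcm(20, 1786).
The solution is unique modulo lcm(20, 1786) = 17860.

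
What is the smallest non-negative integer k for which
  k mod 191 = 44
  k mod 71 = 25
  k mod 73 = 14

Combine the congruences pairwise.
From k ≡ 44 (mod 191) write k = 44 + 191t. Substituting into k ≡ 25 (mod 71) gives 191t ≡ 52 (mod 71), and since 49⁻¹ ≡ 29 (mod 71), t ≡ 17. Hence k ≡ 44 + 191·17 = 3291 (mod 13561).
From k ≡ 3291 (mod 13561) write k = 3291 + 13561t. Substituting into k ≡ 14 (mod 73) gives 13561t ≡ 8 (mod 73), and since 56⁻¹ ≡ 30 (mod 73), t ≡ 21. Hence k ≡ 3291 + 13561·21 = 288072 (mod 989953).

288072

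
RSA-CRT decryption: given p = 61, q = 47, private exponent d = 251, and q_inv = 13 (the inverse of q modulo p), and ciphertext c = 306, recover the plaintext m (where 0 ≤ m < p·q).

1038

d_p = d mod (p−1) = 251 mod 60 = 11; d_q = d mod (q−1) = 21.
m₁ = c^(d_p) mod p: c ≡ 1 (mod 61), and 1^11 mod 61 = 1.
m₂ = c^(d_q) mod q: c ≡ 24 (mod 47), and 24^21 mod 47 = 4.
h = q_inv·(m₁ − m₂) mod p = 13·(1 − 4) mod 61 = 22.
m = m₂ + h·q = 4 + 22·47 = 1038.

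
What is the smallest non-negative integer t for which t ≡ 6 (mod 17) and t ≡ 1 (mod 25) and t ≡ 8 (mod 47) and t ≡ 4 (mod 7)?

84326

The moduli are pairwise coprime; N = 17·25·47·7 = 139825.
N/17 = 8225; 8225 ≡ 14 (mod 17); 14·11 ≡ 1, so inverse 11.
N/25 = 5593; 5593 ≡ 18 (mod 25); 18·7 ≡ 1, so inverse 7.
N/47 = 2975; 2975 ≡ 14 (mod 47); 14·37 ≡ 1, so inverse 37.
N/7 = 19975; 19975 ≡ 4 (mod 7); 4·2 ≡ 1, so inverse 2.
t ≡ 6·8225·11 + 1·5593·7 + 8·2975·37 + 4·19975·2 = 1622401.
1622401 mod 139825 = 84326.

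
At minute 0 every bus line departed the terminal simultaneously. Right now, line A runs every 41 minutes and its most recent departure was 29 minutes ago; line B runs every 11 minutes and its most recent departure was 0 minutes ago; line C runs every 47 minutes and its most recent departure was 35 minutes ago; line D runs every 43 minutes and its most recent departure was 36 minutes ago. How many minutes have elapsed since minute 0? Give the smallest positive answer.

The moduli are pairwise coprime; N = 41·11·47·43 = 911471.
N/41 = 22231; 22231 ≡ 9 (mod 41); 9·32 ≡ 1, so inverse 32.
N/11 = 82861; 82861 ≡ 9 (mod 11); 9·5 ≡ 1, so inverse 5.
N/47 = 19393; 19393 ≡ 29 (mod 47); 29·13 ≡ 1, so inverse 13.
N/43 = 21197; 21197 ≡ 41 (mod 43); 41·21 ≡ 1, so inverse 21.
t ≡ 29·22231·32 + 0·82861·5 + 35·19393·13 + 36·21197·21 = 45479115.
45479115 mod 911471 = 817036.

817036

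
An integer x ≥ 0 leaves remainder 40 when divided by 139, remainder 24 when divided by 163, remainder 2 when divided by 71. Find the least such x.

166284

From x ≡ 40 (mod 139) write x = 40 + 139t. Substituting into x ≡ 24 (mod 163) gives 139t ≡ 147 (mod 163), and since 139⁻¹ ≡ 129 (mod 163), t ≡ 55. Hence x ≡ 40 + 139·55 = 7685 (mod 22657).
From x ≡ 7685 (mod 22657) write x = 7685 + 22657t. Substituting into x ≡ 2 (mod 71) gives 22657t ≡ 56 (mod 71), and since 8⁻¹ ≡ 9 (mod 71), t ≡ 7. Hence x ≡ 7685 + 22657·7 = 166284 (mod 1608647).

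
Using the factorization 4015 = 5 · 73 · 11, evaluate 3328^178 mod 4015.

Mod 5: 3328 ≡ 3; by Fermat, exponent reduces to 178 mod 4 = 2; 3^2 ≡ 4 (mod 5).
Mod 73: 3328 ≡ 43; by Fermat, exponent reduces to 178 mod 72 = 34; 43^34 ≡ 3 (mod 73).
Mod 11: 3328 ≡ 6; by Fermat, exponent reduces to 178 mod 10 = 8; 6^8 ≡ 4 (mod 11).
Combine by CRT: x ≡ 4 (mod 5), x ≡ 3 (mod 73), x ≡ 4 (mod 11) ⇒ x ≡ 3799 (mod 4015).

3799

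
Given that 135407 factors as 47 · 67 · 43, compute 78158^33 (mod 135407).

Mod 47: 78158 ≡ 44; 44^33 ≡ 30 (mod 47).
Mod 67: 78158 ≡ 36; 36^33 ≡ 1 (mod 67).
Mod 43: 78158 ≡ 27; 27^33 ≡ 22 (mod 43).
Combine by CRT: x ≡ 30 (mod 47), x ≡ 1 (mod 67), x ≡ 22 (mod 43) ⇒ x ≡ 24188 (mod 135407).

24188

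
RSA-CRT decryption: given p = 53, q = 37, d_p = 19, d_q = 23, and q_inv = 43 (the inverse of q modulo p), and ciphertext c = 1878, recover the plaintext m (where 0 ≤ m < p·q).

1779

m₁ = c^(d_p) mod p: c ≡ 23 (mod 53), and 23^19 mod 53 = 30.
m₂ = c^(d_q) mod q: c ≡ 28 (mod 37), and 28^23 mod 37 = 3.
h = q_inv·(m₁ − m₂) mod p = 43·(30 − 3) mod 53 = 48.
m = m₂ + h·q = 3 + 48·37 = 1779.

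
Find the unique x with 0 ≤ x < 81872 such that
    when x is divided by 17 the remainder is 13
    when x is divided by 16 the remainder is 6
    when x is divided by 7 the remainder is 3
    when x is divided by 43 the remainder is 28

42598

From x ≡ 13 (mod 17) write x = 13 + 17t. Substituting into x ≡ 6 (mod 16) gives 17t ≡ 9 (mod 16), and since 1⁻¹ ≡ 1 (mod 16), t ≡ 9. Hence x ≡ 13 + 17·9 = 166 (mod 272).
From x ≡ 166 (mod 272) write x = 166 + 272t. Substituting into x ≡ 3 (mod 7) gives 272t ≡ 5 (mod 7), and since 6⁻¹ ≡ 6 (mod 7), t ≡ 2. Hence x ≡ 166 + 272·2 = 710 (mod 1904).
From x ≡ 710 (mod 1904) write x = 710 + 1904t. Substituting into x ≡ 28 (mod 43) gives 1904t ≡ 6 (mod 43), and since 12⁻¹ ≡ 18 (mod 43), t ≡ 22. Hence x ≡ 710 + 1904·22 = 42598 (mod 81872).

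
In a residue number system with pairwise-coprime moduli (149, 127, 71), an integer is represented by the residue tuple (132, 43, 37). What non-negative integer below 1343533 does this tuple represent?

1051476

The moduli are pairwise coprime; N = 149·127·71 = 1343533.
N/149 = 9017; 9017 ≡ 77 (mod 149); 77·60 ≡ 1, so inverse 60.
N/127 = 10579; 10579 ≡ 38 (mod 127); 38·117 ≡ 1, so inverse 117.
N/71 = 18923; 18923 ≡ 37 (mod 71); 37·48 ≡ 1, so inverse 48.
x ≡ 132·9017·60 + 43·10579·117 + 37·18923·48 = 158244837.
158244837 mod 1343533 = 1051476.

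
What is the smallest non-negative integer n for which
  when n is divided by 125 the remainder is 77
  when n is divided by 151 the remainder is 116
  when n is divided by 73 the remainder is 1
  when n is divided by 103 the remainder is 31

The moduli are pairwise coprime; M = 125·151·73·103 = 141921125.
M/125 = 1135369; 1135369 ≡ 119 (mod 125); 119·104 ≡ 1, so inverse 104.
M/151 = 939875; 939875 ≡ 51 (mod 151); 51·77 ≡ 1, so inverse 77.
M/73 = 1944125; 1944125 ≡ 62 (mod 73); 62·53 ≡ 1, so inverse 53.
M/103 = 1377875; 1377875 ≡ 44 (mod 103); 44·96 ≡ 1, so inverse 96.
n ≡ 77·1135369·104 + 116·939875·77 + 1·1944125·53 + 31·1377875·96 = 21690593077.
21690593077 mod 141921125 = 118582077.

118582077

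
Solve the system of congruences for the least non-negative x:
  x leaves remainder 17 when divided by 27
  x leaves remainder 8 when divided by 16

Combine the congruences pairwise.
From x ≡ 17 (mod 27) write x = 17 + 27t. Substituting into x ≡ 8 (mod 16) gives 27t ≡ 7 (mod 16), and since 11⁻¹ ≡ 3 (mod 16), t ≡ 5. Hence x ≡ 17 + 27·5 = 152 (mod 432).

152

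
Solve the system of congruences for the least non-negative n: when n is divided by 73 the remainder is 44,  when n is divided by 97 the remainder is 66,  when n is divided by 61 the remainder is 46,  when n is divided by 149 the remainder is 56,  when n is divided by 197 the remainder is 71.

3694546542

The moduli are pairwise coprime; M = 73·97·61·149·197 = 12678764173.
M/73 = 173681701; 173681701 ≡ 28 (mod 73); 28·60 ≡ 1, so inverse 60.
M/97 = 130708909; 130708909 ≡ 51 (mod 97); 51·78 ≡ 1, so inverse 78.
M/61 = 207848593; 207848593 ≡ 60 (mod 61); 60·60 ≡ 1, so inverse 60.
M/149 = 85092377; 85092377 ≡ 116 (mod 149); 116·9 ≡ 1, so inverse 9.
M/197 = 64359209; 64359209 ≡ 97 (mod 197); 97·65 ≡ 1, so inverse 65.
n ≡ 44·173681701·60 + 66·130708909·78 + 46·207848593·60 + 56·85092377·9 + 71·64359209·65 = 2044975578395.
2044975578395 mod 12678764173 = 3694546542.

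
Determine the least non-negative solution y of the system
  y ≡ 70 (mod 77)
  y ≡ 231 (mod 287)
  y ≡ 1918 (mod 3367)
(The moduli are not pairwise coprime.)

Combine the congruences pairwise.
gcd(77, 287) = 7 and 7 | (231 − 70), so the pair is consistent; merging gives y ≡ 1379 (mod 3157), where 3157 = lcm(77, 287).
gcd(3157, 3367) = 7 and 7 | (1918 − 1379), so the pair is consistent; merging gives y ≡ 853769 (mod 1518517), where 1518517 = lcm(3157, 3367).
The solution is unique modulo lcm(77, 287, 3367) = 1518517.

853769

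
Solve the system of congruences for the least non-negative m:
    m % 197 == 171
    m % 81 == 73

12385

From m ≡ 171 (mod 197) write m = 171 + 197t. Substituting into m ≡ 73 (mod 81) gives 197t ≡ 64 (mod 81), and since 35⁻¹ ≡ 44 (mod 81), t ≡ 62. Hence m ≡ 171 + 197·62 = 12385 (mod 15957).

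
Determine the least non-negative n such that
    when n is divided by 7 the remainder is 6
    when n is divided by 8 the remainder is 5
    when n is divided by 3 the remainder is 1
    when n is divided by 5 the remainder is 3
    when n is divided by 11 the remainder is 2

The moduli are pairwise coprime; M = 7·8·3·5·11 = 9240.
M/7 = 1320; 1320 ≡ 4 (mod 7); 4·2 ≡ 1, so inverse 2.
M/8 = 1155; 1155 ≡ 3 (mod 8); 3·3 ≡ 1, so inverse 3.
M/3 = 3080; 3080 ≡ 2 (mod 3); 2·2 ≡ 1, so inverse 2.
M/5 = 1848; 1848 ≡ 3 (mod 5); 3·2 ≡ 1, so inverse 2.
M/11 = 840; 840 ≡ 4 (mod 11); 4·3 ≡ 1, so inverse 3.
n ≡ 6·1320·2 + 5·1155·3 + 1·3080·2 + 3·1848·2 + 2·840·3 = 55453.
55453 mod 9240 = 13.

13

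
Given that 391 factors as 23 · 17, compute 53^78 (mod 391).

Mod 23: 53 ≡ 7; by Fermat, exponent reduces to 78 mod 22 = 12; 7^12 ≡ 16 (mod 23).
Mod 17: 53 ≡ 2; by Fermat, exponent reduces to 78 mod 16 = 14; 2^14 ≡ 13 (mod 17).
Combine by CRT: x ≡ 16 (mod 23), x ≡ 13 (mod 17) ⇒ x ≡ 200 (mod 391).

200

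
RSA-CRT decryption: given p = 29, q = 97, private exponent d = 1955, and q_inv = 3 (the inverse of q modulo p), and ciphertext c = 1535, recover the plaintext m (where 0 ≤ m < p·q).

d_p = d mod (p−1) = 1955 mod 28 = 23; d_q = d mod (q−1) = 35.
m₁ = c^(d_p) mod p: c ≡ 27 (mod 29), and 27^23 mod 29 = 19.
m₂ = c^(d_q) mod q: c ≡ 80 (mod 97), and 80^35 mod 97 = 37.
h = q_inv·(m₁ − m₂) mod p = 3·(19 − 37) mod 29 = 4.
m = m₂ + h·q = 37 + 4·97 = 425.

425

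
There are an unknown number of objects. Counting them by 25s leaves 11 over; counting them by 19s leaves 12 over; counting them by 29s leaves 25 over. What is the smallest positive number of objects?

7536

From N ≡ 11 (mod 25) write N = 11 + 25t. Substituting into N ≡ 12 (mod 19) gives 25t ≡ 1 (mod 19), and since 6⁻¹ ≡ 16 (mod 19), t ≡ 16. Hence N ≡ 11 + 25·16 = 411 (mod 475).
From N ≡ 411 (mod 475) write N = 411 + 475t. Substituting into N ≡ 25 (mod 29) gives 475t ≡ 20 (mod 29), and since 11⁻¹ ≡ 8 (mod 29), t ≡ 15. Hence N ≡ 411 + 475·15 = 7536 (mod 13775).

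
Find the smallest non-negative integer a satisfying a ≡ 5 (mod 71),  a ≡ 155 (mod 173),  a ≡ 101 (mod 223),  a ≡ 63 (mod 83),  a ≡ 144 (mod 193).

36595501179

The moduli are pairwise coprime; N = 71·173·223·83·193 = 43877787071.
N/71 = 617997001; 617997001 ≡ 8 (mod 71); 8·9 ≡ 1, so inverse 9.
N/173 = 253628827; 253628827 ≡ 101 (mod 173); 101·12 ≡ 1, so inverse 12.
N/223 = 196761377; 196761377 ≡ 3 (mod 223); 3·149 ≡ 1, so inverse 149.
N/83 = 528648037; 528648037 ≡ 38 (mod 83); 38·59 ≡ 1, so inverse 59.
N/193 = 227346047; 227346047 ≡ 153 (mod 193); 153·82 ≡ 1, so inverse 82.
a ≡ 5·617997001·9 + 155·253628827·12 + 101·196761377·149 + 63·528648037·59 + 144·227346047·82 = 8110108322243.
8110108322243 mod 43877787071 = 36595501179.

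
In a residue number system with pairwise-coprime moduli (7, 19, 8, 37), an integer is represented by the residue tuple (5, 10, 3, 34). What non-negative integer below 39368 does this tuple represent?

5843

From x ≡ 5 (mod 7) write x = 5 + 7t. Substituting into x ≡ 10 (mod 19) gives 7t ≡ 5 (mod 19), and since 7⁻¹ ≡ 11 (mod 19), t ≡ 17. Hence x ≡ 5 + 7·17 = 124 (mod 133).
From x ≡ 124 (mod 133) write x = 124 + 133t. Substituting into x ≡ 3 (mod 8) gives 133t ≡ 7 (mod 8), and since 5⁻¹ ≡ 5 (mod 8), t ≡ 3. Hence x ≡ 124 + 133·3 = 523 (mod 1064).
From x ≡ 523 (mod 1064) write x = 523 + 1064t. Substituting into x ≡ 34 (mod 37) gives 1064t ≡ 29 (mod 37), and since 28⁻¹ ≡ 4 (mod 37), t ≡ 5. Hence x ≡ 523 + 1064·5 = 5843 (mod 39368).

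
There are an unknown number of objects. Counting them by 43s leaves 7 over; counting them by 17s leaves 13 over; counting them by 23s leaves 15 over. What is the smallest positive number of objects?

4178

The moduli are pairwise coprime; M = 43·17·23 = 16813.
M/43 = 391; 391 ≡ 4 (mod 43); 4·11 ≡ 1, so inverse 11.
M/17 = 989; 989 ≡ 3 (mod 17); 3·6 ≡ 1, so inverse 6.
M/23 = 731; 731 ≡ 18 (mod 23); 18·9 ≡ 1, so inverse 9.
N ≡ 7·391·11 + 13·989·6 + 15·731·9 = 205934.
205934 mod 16813 = 4178.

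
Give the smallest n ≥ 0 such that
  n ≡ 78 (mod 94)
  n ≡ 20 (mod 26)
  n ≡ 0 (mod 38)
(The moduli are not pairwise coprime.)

14554

gcd(94, 26) = 2 and 2 | (20 − 78), so the pair is consistent; merging gives n ≡ 1112 (mod 1222), where 1222 = lcm(94, 26).
gcd(1222, 38) = 2 and 2 | (0 − 1112), so the pair is consistent; merging gives n ≡ 14554 (mod 23218), where 23218 = lcm(1222, 38).
The solution is unique modulo lcm(94, 26, 38) = 23218.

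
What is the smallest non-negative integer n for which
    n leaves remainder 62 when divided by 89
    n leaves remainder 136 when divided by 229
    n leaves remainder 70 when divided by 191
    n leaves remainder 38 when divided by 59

228393286

Combine the congruences pairwise.
From n ≡ 62 (mod 89) write n = 62 + 89t. Substituting into n ≡ 136 (mod 229) gives 89t ≡ 74 (mod 229), and since 89⁻¹ ≡ 211 (mod 229), t ≡ 42. Hence n ≡ 62 + 89·42 = 3800 (mod 20381).
From n ≡ 3800 (mod 20381) write n = 3800 + 20381t. Substituting into n ≡ 70 (mod 191) gives 20381t ≡ 90 (mod 191), and since 135⁻¹ ≡ 133 (mod 191), t ≡ 128. Hence n ≡ 3800 + 20381·128 = 2612568 (mod 3892771).
From n ≡ 2612568 (mod 3892771) write n = 2612568 + 3892771t. Substituting into n ≡ 38 (mod 59) gives 3892771t ≡ 49 (mod 59), and since 10⁻¹ ≡ 6 (mod 59), t ≡ 58. Hence n ≡ 2612568 + 3892771·58 = 228393286 (mod 229673489).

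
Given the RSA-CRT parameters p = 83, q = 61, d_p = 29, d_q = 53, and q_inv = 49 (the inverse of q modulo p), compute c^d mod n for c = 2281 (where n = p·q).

m₁ = c^(d_p) mod p: c ≡ 40 (mod 83), and 40^29 mod 83 = 69.
m₂ = c^(d_q) mod q: c ≡ 24 (mod 61), and 24^53 mod 61 = 23.
h = q_inv·(m₁ − m₂) mod p = 49·(69 − 23) mod 83 = 13.
m = m₂ + h·q = 23 + 13·61 = 816.

816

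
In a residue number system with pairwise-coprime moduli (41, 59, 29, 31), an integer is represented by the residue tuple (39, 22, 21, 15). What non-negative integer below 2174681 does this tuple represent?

The moduli are pairwise coprime; N = 41·59·29·31 = 2174681.
N/41 = 53041; 53041 ≡ 28 (mod 41); 28·22 ≡ 1, so inverse 22.
N/59 = 36859; 36859 ≡ 43 (mod 59); 43·11 ≡ 1, so inverse 11.
N/29 = 74989; 74989 ≡ 24 (mod 29); 24·23 ≡ 1, so inverse 23.
N/31 = 70151; 70151 ≡ 29 (mod 31); 29·15 ≡ 1, so inverse 15.
x ≡ 39·53041·22 + 22·36859·11 + 21·74989·23 + 15·70151·15 = 106432718.
106432718 mod 2174681 = 2048030.

2048030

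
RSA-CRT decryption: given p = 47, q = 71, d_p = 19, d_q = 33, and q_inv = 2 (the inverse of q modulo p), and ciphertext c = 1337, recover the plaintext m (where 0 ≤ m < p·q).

2378

m₁ = c^(d_p) mod p: c ≡ 21 (mod 47), and 21^19 mod 47 = 28.
m₂ = c^(d_q) mod q: c ≡ 59 (mod 71), and 59^33 mod 71 = 35.
h = q_inv·(m₁ − m₂) mod p = 2·(28 − 35) mod 47 = 33.
m = m₂ + h·q = 35 + 33·71 = 2378.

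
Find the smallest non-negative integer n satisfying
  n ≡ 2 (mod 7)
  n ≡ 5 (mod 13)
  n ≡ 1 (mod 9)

The moduli are pairwise coprime; M = 7·13·9 = 819.
M/7 = 117; 117 ≡ 5 (mod 7); 5·3 ≡ 1, so inverse 3.
M/13 = 63; 63 ≡ 11 (mod 13); 11·6 ≡ 1, so inverse 6.
M/9 = 91; 91 ≡ 1 (mod 9), inverse 1.
n ≡ 2·117·3 + 5·63·6 + 1·91·1 = 2683.
2683 mod 819 = 226.

226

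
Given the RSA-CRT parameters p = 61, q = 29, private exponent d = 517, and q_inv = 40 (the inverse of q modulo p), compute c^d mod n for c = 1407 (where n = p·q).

d_p = d mod (p−1) = 517 mod 60 = 37; d_q = d mod (q−1) = 13.
m₁ = c^(d_p) mod p: c ≡ 4 (mod 61), and 4^37 mod 61 = 36.
m₂ = c^(d_q) mod q: c ≡ 15 (mod 29), and 15^13 mod 29 = 27.
h = q_inv·(m₁ − m₂) mod p = 40·(36 − 27) mod 61 = 55.
m = m₂ + h·q = 27 + 55·29 = 1622.

1622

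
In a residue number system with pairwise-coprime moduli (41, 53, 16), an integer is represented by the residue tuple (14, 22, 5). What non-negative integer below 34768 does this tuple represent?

13749

From x ≡ 14 (mod 41) write x = 14 + 41t. Substituting into x ≡ 22 (mod 53) gives 41t ≡ 8 (mod 53), and since 41⁻¹ ≡ 22 (mod 53), t ≡ 17. Hence x ≡ 14 + 41·17 = 711 (mod 2173).
From x ≡ 711 (mod 2173) write x = 711 + 2173t. Substituting into x ≡ 5 (mod 16) gives 2173t ≡ 14 (mod 16), and since 13⁻¹ ≡ 5 (mod 16), t ≡ 6. Hence x ≡ 711 + 2173·6 = 13749 (mod 34768).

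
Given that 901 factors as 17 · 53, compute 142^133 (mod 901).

Mod 17: 142 ≡ 6; by Fermat, exponent reduces to 133 mod 16 = 5; 6^5 ≡ 7 (mod 17).
Mod 53: 142 ≡ 36; by Fermat, exponent reduces to 133 mod 52 = 29; 36^29 ≡ 16 (mod 53).
Combine by CRT: x ≡ 7 (mod 17), x ≡ 16 (mod 53) ⇒ x ≡ 228 (mod 901).

228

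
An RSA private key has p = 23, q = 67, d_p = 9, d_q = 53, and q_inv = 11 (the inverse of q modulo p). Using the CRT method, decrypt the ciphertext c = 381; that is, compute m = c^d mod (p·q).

m₁ = c^(d_p) mod p: c ≡ 13 (mod 23), and 13^9 mod 23 = 3.
m₂ = c^(d_q) mod q: c ≡ 46 (mod 67), and 46^53 mod 67 = 13.
h = q_inv·(m₁ − m₂) mod p = 11·(3 − 13) mod 23 = 5.
m = m₂ + h·q = 13 + 5·67 = 348.

348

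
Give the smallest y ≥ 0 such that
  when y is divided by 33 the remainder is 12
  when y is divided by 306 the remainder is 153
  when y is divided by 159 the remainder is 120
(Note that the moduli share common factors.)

gcd(33, 306) = 3 and 3 | (153 − 12), so the pair is consistent; merging gives y ≡ 3213 (mod 3366), where 3366 = lcm(33, 306).
gcd(3366, 159) = 3 and 3 | (120 − 3213), so the pair is consistent; merging gives y ≡ 53703 (mod 178398), where 178398 = lcm(3366, 159).
The solution is unique modulo lcm(33, 306, 159) = 178398.

53703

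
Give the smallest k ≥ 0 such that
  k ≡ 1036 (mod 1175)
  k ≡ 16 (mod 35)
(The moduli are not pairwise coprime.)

Combine the congruences pairwise.
gcd(1175, 35) = 5 and 5 | (16 − 1036), so the pair is consistent; merging gives k ≡ 6911 (mod 8225), where 8225 = lcm(1175, 35).
The solution is unique modulo lcm(1175, 35) = 8225.

6911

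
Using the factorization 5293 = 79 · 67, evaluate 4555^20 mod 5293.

2748

Mod 79: 4555 ≡ 52; 52^20 ≡ 62 (mod 79).
Mod 67: 4555 ≡ 66; 66^20 ≡ 1 (mod 67).
Combine by CRT: x ≡ 62 (mod 79), x ≡ 1 (mod 67) ⇒ x ≡ 2748 (mod 5293).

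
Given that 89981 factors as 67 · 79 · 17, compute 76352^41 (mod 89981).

Mod 67: 76352 ≡ 39; 39^41 ≡ 4 (mod 67).
Mod 79: 76352 ≡ 38; 38^41 ≡ 22 (mod 79).
Mod 17: 76352 ≡ 5; by Fermat, exponent reduces to 41 mod 16 = 9; 5^9 ≡ 12 (mod 17).
Combine by CRT: x ≡ 4 (mod 67), x ≡ 22 (mod 79), x ≡ 12 (mod 17) ⇒ x ≡ 13136 (mod 89981).

13136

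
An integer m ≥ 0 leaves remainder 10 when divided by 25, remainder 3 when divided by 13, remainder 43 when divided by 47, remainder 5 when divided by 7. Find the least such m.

From m ≡ 10 (mod 25) write m = 10 + 25t. Substituting into m ≡ 3 (mod 13) gives 25t ≡ 6 (mod 13), and since 12⁻¹ ≡ 12 (mod 13), t ≡ 7. Hence m ≡ 10 + 25·7 = 185 (mod 325).
From m ≡ 185 (mod 325) write m = 185 + 325t. Substituting into m ≡ 43 (mod 47) gives 325t ≡ 46 (mod 47), and since 43⁻¹ ≡ 35 (mod 47), t ≡ 12. Hence m ≡ 185 + 325·12 = 4085 (mod 15275).
From m ≡ 4085 (mod 15275) write m = 4085 + 15275t. Substituting into m ≡ 5 (mod 7) gives 15275t ≡ 1 (mod 7), and since 1⁻¹ ≡ 1 (mod 7), t ≡ 1. Hence m ≡ 4085 + 15275·1 = 19360 (mod 106925).

19360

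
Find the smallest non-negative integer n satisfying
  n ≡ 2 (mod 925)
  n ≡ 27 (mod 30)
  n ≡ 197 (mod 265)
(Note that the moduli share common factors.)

gcd(925, 30) = 5 and 5 | (27 − 2), so the pair is consistent; merging gives n ≡ 927 (mod 5550), where 5550 = lcm(925, 30).
gcd(5550, 265) = 5 and 5 | (197 − 927), so the pair is consistent; merging gives n ≡ 172977 (mod 294150), where 294150 = lcm(5550, 265).
The solution is unique modulo lcm(925, 30, 265) = 294150.

172977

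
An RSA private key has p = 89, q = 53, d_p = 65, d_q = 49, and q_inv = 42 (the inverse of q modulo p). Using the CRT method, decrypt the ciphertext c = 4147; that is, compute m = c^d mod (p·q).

1738

m₁ = c^(d_p) mod p: c ≡ 53 (mod 89), and 53^65 mod 89 = 47.
m₂ = c^(d_q) mod q: c ≡ 13 (mod 53), and 13^49 mod 53 = 42.
h = q_inv·(m₁ − m₂) mod p = 42·(47 − 42) mod 89 = 32.
m = m₂ + h·q = 42 + 32·53 = 1738.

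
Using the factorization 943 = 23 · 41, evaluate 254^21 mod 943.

Mod 23: 254 ≡ 1; 1^21 ≡ 1 (mod 23).
Mod 41: 254 ≡ 8; 8^21 ≡ 8 (mod 41).
Combine by CRT: x ≡ 1 (mod 23), x ≡ 8 (mod 41) ⇒ x ≡ 254 (mod 943).

254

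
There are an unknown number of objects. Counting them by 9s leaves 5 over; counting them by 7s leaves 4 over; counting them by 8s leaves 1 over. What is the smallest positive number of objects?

Combine the congruences pairwise.
From N ≡ 5 (mod 9) write N = 5 + 9t. Substituting into N ≡ 4 (mod 7) gives 9t ≡ 6 (mod 7), and since 2⁻¹ ≡ 4 (mod 7), t ≡ 3. Hence N ≡ 5 + 9·3 = 32 (mod 63).
From N ≡ 32 (mod 63) write N = 32 + 63t. Substituting into N ≡ 1 (mod 8) gives 63t ≡ 1 (mod 8), and since 7⁻¹ ≡ 7 (mod 8), t ≡ 7. Hence N ≡ 32 + 63·7 = 473 (mod 504).

473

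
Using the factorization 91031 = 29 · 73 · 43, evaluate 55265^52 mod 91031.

22297

Mod 29: 55265 ≡ 20; by Fermat, exponent reduces to 52 mod 28 = 24; 20^24 ≡ 25 (mod 29).
Mod 73: 55265 ≡ 4; 4^52 ≡ 32 (mod 73).
Mod 43: 55265 ≡ 10; by Fermat, exponent reduces to 52 mod 42 = 10; 10^10 ≡ 23 (mod 43).
Combine by CRT: x ≡ 25 (mod 29), x ≡ 32 (mod 73), x ≡ 23 (mod 43) ⇒ x ≡ 22297 (mod 91031).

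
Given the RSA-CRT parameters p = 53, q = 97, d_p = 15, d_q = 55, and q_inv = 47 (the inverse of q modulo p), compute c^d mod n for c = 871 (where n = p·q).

m₁ = c^(d_p) mod p: c ≡ 23 (mod 53), and 23^15 mod 53 = 30.
m₂ = c^(d_q) mod q: c ≡ 95 (mod 97), and 95^55 mod 97 = 66.
h = q_inv·(m₁ − m₂) mod p = 47·(30 − 66) mod 53 = 4.
m = m₂ + h·q = 66 + 4·97 = 454.

454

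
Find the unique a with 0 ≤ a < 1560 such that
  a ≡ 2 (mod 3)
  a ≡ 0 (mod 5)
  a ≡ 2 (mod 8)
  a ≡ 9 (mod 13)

1010

The moduli are pairwise coprime; N = 3·5·8·13 = 1560.
N/3 = 520; 520 ≡ 1 (mod 3), inverse 1.
N/5 = 312; 312 ≡ 2 (mod 5); 2·3 ≡ 1, so inverse 3.
N/8 = 195; 195 ≡ 3 (mod 8); 3·3 ≡ 1, so inverse 3.
N/13 = 120; 120 ≡ 3 (mod 13); 3·9 ≡ 1, so inverse 9.
a ≡ 2·520·1 + 0·312·3 + 2·195·3 + 9·120·9 = 11930.
11930 mod 1560 = 1010.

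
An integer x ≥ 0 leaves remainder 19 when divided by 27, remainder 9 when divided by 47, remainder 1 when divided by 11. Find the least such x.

The moduli are pairwise coprime; N = 27·47·11 = 13959.
N/27 = 517; 517 ≡ 4 (mod 27); 4·7 ≡ 1, so inverse 7.
N/47 = 297; 297 ≡ 15 (mod 47); 15·22 ≡ 1, so inverse 22.
N/11 = 1269; 1269 ≡ 4 (mod 11); 4·3 ≡ 1, so inverse 3.
x ≡ 19·517·7 + 9·297·22 + 1·1269·3 = 131374.
131374 mod 13959 = 5743.

5743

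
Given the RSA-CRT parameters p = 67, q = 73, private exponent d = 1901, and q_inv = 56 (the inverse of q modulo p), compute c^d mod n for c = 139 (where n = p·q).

d_p = d mod (p−1) = 1901 mod 66 = 53; d_q = d mod (q−1) = 29.
m₁ = c^(d_p) mod p: c ≡ 5 (mod 67), and 5^53 mod 67 = 8.
m₂ = c^(d_q) mod q: c ≡ 66 (mod 73), and 66^29 mod 73 = 56.
h = q_inv·(m₁ − m₂) mod p = 56·(8 − 56) mod 67 = 59.
m = m₂ + h·q = 56 + 59·73 = 4363.

4363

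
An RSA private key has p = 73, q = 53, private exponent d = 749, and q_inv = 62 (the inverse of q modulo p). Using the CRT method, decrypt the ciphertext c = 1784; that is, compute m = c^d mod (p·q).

1462

d_p = d mod (p−1) = 749 mod 72 = 29; d_q = d mod (q−1) = 21.
m₁ = c^(d_p) mod p: c ≡ 32 (mod 73), and 32^29 mod 73 = 2.
m₂ = c^(d_q) mod q: c ≡ 35 (mod 53), and 35^21 mod 53 = 31.
h = q_inv·(m₁ − m₂) mod p = 62·(2 − 31) mod 73 = 27.
m = m₂ + h·q = 31 + 27·53 = 1462.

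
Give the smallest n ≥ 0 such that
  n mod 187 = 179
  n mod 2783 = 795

31408

gcd(187, 2783) = 11 and 11 | (795 − 179), so the pair is consistent; merging gives n ≡ 31408 (mod 47311), where 47311 = lcm(187, 2783).
The solution is unique modulo lcm(187, 2783) = 47311.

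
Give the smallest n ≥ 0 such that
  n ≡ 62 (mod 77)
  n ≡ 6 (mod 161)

1294

gcd(77, 161) = 7 and 7 | (6 − 62), so the pair is consistent; merging gives n ≡ 1294 (mod 1771), where 1771 = lcm(77, 161).
The solution is unique modulo lcm(77, 161) = 1771.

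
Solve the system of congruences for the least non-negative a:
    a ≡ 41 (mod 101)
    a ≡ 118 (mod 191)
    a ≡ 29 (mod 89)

The moduli are pairwise coprime; N = 101·191·89 = 1716899.
N/101 = 16999; 16999 ≡ 31 (mod 101); 31·88 ≡ 1, so inverse 88.
N/191 = 8989; 8989 ≡ 12 (mod 191); 12·16 ≡ 1, so inverse 16.
N/89 = 19291; 19291 ≡ 67 (mod 89); 67·4 ≡ 1, so inverse 4.
a ≡ 41·16999·88 + 118·8989·16 + 29·19291·4 = 80541380.
80541380 mod 1716899 = 1564026.

1564026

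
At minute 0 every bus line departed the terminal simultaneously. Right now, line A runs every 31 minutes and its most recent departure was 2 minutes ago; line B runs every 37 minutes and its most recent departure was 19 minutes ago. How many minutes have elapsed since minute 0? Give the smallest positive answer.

From t ≡ 2 (mod 31) write t = 2 + 31s. Substituting into t ≡ 19 (mod 37) gives 31s ≡ 17 (mod 37), and since 31⁻¹ ≡ 6 (mod 37), s ≡ 28. Hence t ≡ 2 + 31·28 = 870 (mod 1147).

870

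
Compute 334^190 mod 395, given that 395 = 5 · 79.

Mod 5: 334 ≡ 4; by Fermat, exponent reduces to 190 mod 4 = 2; 4^2 ≡ 1 (mod 5).
Mod 79: 334 ≡ 18; by Fermat, exponent reduces to 190 mod 78 = 34; 18^34 ≡ 67 (mod 79).
Combine by CRT: x ≡ 1 (mod 5), x ≡ 67 (mod 79) ⇒ x ≡ 146 (mod 395).

146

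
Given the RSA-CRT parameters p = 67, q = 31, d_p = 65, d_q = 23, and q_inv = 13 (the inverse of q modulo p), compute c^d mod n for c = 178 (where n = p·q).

m₁ = c^(d_p) mod p: c ≡ 44 (mod 67), and 44^65 mod 67 = 32.
m₂ = c^(d_q) mod q: c ≡ 23 (mod 31), and 23^23 mod 31 = 15.
h = q_inv·(m₁ − m₂) mod p = 13·(32 − 15) mod 67 = 20.
m = m₂ + h·q = 15 + 20·31 = 635.

635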